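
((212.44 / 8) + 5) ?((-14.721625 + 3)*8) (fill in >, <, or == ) >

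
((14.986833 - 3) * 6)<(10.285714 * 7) True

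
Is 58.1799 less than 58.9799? Yes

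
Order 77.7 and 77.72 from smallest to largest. 77.7, 77.72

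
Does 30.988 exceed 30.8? Yes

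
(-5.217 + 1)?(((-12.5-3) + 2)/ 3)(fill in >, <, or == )>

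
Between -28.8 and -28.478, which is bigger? -28.478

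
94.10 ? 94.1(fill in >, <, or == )==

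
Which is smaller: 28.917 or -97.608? -97.608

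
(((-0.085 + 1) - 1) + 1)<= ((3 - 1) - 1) True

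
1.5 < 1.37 False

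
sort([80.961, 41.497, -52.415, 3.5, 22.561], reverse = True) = [80.961, 41.497, 22.561, 3.5, -52.415]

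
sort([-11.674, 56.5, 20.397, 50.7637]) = [-11.674, 20.397, 50.7637, 56.5]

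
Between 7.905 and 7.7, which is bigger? 7.905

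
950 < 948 False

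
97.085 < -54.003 False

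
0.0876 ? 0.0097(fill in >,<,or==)>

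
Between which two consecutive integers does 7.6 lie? 7 and 8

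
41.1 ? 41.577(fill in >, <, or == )<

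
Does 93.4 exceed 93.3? Yes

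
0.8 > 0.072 True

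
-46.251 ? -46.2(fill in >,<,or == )<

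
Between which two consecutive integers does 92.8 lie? 92 and 93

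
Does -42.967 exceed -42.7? No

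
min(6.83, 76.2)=6.83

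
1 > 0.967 True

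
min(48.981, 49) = 48.981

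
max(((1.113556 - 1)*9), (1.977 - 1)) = 1.022004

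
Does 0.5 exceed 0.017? Yes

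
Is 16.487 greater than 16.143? Yes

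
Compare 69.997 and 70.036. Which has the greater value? 70.036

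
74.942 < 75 True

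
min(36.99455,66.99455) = 36.99455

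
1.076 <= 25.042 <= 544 True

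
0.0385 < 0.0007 False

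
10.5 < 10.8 True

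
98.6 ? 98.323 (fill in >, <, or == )>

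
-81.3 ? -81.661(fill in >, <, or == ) >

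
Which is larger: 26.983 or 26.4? 26.983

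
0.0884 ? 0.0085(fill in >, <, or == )>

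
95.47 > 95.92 False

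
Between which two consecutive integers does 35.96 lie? 35 and 36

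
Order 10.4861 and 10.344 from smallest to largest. 10.344, 10.4861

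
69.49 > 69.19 True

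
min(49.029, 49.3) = 49.029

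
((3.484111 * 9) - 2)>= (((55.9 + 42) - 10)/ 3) True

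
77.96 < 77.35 False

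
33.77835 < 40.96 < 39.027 False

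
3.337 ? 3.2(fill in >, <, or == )>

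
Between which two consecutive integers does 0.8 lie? 0 and 1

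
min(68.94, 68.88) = 68.88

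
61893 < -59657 False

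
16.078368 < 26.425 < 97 True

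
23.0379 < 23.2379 True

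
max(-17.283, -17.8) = -17.283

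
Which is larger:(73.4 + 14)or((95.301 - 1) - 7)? (73.4 + 14)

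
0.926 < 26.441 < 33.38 True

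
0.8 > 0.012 True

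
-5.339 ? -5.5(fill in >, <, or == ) >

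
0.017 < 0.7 True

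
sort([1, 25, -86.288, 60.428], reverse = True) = [60.428, 25, 1, -86.288]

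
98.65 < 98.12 False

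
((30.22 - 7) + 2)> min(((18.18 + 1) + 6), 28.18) True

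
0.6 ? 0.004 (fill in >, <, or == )>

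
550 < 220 False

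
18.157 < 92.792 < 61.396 False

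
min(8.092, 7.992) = 7.992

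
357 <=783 True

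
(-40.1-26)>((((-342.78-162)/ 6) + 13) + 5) True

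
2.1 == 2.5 False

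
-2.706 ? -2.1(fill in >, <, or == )<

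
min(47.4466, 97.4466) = 47.4466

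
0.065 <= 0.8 True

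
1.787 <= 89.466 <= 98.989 True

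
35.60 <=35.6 True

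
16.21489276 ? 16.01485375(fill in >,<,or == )>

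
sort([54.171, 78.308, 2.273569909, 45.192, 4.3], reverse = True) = [78.308, 54.171, 45.192, 4.3, 2.273569909]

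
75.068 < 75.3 True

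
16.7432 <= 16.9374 True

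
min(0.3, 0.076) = 0.076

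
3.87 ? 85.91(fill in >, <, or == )<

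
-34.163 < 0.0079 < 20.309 True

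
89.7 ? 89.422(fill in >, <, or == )>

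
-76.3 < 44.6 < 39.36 False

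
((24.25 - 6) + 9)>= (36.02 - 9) True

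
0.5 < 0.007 False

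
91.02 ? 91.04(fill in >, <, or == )<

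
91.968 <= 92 True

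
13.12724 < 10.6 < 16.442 False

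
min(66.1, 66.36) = 66.1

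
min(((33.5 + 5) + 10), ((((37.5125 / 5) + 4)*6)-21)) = 48.015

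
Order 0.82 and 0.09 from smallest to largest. 0.09, 0.82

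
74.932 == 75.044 False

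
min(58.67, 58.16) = 58.16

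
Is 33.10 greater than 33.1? No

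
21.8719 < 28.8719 True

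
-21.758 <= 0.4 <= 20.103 True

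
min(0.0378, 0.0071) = 0.0071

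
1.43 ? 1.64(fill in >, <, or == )<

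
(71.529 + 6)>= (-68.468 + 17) True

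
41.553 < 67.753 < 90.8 True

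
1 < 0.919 False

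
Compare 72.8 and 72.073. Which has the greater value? 72.8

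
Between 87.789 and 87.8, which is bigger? 87.8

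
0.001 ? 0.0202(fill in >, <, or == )<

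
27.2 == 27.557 False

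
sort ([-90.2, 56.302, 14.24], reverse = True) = [56.302, 14.24, -90.2]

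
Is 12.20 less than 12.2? No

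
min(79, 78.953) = 78.953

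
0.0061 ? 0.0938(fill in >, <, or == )<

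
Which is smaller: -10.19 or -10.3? -10.3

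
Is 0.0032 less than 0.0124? Yes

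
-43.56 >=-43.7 True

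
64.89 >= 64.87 True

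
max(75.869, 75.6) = 75.869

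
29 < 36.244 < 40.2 True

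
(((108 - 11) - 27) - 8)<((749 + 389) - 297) True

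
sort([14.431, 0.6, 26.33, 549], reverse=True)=[549, 26.33, 14.431, 0.6]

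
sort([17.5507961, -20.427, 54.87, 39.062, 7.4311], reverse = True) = [54.87, 39.062, 17.5507961, 7.4311, -20.427]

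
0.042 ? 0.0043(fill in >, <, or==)>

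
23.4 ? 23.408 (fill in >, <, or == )<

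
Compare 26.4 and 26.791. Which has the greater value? 26.791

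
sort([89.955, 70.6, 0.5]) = [0.5, 70.6, 89.955]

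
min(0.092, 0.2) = 0.092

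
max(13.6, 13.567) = 13.6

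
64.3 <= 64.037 False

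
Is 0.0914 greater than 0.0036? Yes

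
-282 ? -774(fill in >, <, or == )>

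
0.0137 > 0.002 True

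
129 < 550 True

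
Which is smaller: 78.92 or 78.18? 78.18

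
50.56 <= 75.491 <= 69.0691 False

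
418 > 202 True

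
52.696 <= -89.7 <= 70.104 False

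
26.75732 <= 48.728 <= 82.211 True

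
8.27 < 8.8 True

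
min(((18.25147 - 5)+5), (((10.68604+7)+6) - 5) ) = 18.25147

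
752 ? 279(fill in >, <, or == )>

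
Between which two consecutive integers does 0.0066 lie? 0 and 1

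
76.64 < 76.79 True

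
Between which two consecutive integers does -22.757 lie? -23 and -22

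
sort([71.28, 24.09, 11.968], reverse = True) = [71.28, 24.09, 11.968]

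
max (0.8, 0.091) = 0.8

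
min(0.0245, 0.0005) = 0.0005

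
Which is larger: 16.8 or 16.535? 16.8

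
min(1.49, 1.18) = 1.18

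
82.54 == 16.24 False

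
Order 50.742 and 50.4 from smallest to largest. 50.4, 50.742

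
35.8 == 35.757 False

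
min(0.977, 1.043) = 0.977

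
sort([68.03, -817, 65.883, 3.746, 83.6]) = [-817, 3.746, 65.883, 68.03, 83.6]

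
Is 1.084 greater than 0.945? Yes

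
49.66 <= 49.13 False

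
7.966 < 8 True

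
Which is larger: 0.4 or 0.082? 0.4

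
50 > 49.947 True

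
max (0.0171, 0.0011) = 0.0171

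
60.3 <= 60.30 True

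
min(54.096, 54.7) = 54.096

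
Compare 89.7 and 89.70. They are equal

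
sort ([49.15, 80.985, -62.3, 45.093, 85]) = [-62.3, 45.093, 49.15, 80.985, 85]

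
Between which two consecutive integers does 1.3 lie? 1 and 2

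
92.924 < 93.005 True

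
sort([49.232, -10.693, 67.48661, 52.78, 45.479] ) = [-10.693, 45.479, 49.232, 52.78, 67.48661]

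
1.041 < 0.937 False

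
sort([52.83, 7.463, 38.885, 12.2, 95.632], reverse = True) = [95.632, 52.83, 38.885, 12.2, 7.463]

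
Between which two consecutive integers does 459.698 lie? 459 and 460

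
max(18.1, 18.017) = 18.1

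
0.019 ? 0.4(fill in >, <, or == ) <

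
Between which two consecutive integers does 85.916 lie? 85 and 86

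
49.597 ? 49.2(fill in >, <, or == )>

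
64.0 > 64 False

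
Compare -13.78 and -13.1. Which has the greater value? -13.1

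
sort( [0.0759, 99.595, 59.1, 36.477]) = [0.0759, 36.477, 59.1, 99.595]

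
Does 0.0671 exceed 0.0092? Yes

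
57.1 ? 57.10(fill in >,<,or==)==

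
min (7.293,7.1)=7.1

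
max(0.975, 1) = 1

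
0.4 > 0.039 True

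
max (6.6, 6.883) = 6.883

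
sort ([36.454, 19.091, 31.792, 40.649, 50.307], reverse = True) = [50.307, 40.649, 36.454, 31.792, 19.091]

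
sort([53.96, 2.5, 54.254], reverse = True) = [54.254, 53.96, 2.5]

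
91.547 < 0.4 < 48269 False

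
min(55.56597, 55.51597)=55.51597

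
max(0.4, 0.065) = 0.4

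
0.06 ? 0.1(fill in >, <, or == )<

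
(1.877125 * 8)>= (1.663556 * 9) True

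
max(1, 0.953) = 1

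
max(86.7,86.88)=86.88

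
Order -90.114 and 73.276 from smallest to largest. -90.114, 73.276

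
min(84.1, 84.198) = 84.1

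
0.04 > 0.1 False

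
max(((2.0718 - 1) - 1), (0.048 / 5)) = 0.0718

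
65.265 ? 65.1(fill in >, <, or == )>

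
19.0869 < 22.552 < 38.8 True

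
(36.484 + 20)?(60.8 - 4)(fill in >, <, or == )<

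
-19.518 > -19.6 True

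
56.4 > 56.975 False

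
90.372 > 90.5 False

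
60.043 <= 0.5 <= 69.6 False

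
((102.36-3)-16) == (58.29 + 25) False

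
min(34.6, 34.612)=34.6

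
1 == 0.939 False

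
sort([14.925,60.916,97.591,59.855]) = [14.925,59.855,60.916,97.591]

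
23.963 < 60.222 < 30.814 False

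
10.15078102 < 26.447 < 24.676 False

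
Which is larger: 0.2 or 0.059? 0.2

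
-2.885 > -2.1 False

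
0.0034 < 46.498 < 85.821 True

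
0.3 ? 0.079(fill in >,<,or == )>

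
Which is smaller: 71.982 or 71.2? 71.2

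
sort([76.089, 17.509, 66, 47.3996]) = [17.509, 47.3996, 66, 76.089]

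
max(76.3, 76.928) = 76.928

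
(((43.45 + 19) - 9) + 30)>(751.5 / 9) False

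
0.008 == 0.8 False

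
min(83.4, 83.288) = 83.288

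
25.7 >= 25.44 True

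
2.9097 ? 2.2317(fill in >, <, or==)>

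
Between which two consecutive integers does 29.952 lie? 29 and 30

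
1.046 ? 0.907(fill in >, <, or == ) >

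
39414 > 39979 False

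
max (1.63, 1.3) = 1.63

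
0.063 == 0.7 False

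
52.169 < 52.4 True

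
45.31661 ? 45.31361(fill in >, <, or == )>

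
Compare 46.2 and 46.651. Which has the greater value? 46.651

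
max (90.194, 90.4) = 90.4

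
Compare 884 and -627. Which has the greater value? 884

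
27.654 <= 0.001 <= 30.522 False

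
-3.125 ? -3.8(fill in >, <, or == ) >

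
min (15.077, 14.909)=14.909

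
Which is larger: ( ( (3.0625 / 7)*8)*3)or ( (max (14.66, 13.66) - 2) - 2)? ( (max (14.66, 13.66) - 2) - 2)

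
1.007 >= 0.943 True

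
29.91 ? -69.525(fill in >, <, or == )>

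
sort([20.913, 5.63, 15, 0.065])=[0.065, 5.63, 15, 20.913]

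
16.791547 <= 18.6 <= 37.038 True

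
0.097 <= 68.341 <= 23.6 False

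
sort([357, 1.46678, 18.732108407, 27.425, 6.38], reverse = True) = [357, 27.425, 18.732108407, 6.38, 1.46678]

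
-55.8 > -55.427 False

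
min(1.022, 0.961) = 0.961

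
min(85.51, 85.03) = 85.03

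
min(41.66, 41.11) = 41.11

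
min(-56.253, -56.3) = -56.3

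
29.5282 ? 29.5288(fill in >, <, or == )<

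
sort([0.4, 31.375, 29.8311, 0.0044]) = [0.0044, 0.4, 29.8311, 31.375]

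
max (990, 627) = 990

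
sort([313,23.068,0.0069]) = [0.0069,23.068,313]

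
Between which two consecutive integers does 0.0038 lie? 0 and 1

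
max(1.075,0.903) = 1.075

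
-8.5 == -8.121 False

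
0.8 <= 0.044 False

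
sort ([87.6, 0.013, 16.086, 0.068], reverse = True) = [87.6, 16.086, 0.068, 0.013]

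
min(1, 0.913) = 0.913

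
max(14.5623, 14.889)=14.889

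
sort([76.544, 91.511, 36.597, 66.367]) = [36.597, 66.367, 76.544, 91.511]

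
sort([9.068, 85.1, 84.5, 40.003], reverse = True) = [85.1, 84.5, 40.003, 9.068]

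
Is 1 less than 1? No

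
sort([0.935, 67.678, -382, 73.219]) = [-382, 0.935, 67.678, 73.219]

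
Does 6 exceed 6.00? No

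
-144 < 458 True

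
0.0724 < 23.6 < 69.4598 True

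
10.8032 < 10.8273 True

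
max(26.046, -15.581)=26.046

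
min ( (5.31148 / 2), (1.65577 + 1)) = 2.65574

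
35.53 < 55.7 True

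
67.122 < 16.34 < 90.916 False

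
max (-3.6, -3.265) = -3.265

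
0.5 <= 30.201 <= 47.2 True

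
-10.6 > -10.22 False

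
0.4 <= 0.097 False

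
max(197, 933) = 933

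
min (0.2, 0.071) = 0.071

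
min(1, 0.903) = 0.903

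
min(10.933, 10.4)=10.4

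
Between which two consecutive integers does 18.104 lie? 18 and 19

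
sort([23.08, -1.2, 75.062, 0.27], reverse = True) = [75.062, 23.08, 0.27, -1.2]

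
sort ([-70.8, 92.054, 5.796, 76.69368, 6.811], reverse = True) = [92.054, 76.69368, 6.811, 5.796, -70.8]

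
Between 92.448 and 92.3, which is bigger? 92.448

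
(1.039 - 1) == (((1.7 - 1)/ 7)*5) False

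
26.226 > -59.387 True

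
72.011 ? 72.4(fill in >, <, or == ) <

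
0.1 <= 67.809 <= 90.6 True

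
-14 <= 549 True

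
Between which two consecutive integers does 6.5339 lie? 6 and 7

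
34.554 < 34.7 True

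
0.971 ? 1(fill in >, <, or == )<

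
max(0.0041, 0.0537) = 0.0537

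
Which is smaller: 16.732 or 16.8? 16.732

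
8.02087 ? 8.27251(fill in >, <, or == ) <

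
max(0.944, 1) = 1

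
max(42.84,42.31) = 42.84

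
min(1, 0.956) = 0.956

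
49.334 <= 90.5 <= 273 True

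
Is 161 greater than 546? No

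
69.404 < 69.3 False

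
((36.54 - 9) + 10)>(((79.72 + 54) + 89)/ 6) True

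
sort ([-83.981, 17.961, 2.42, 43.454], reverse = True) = [43.454, 17.961, 2.42, -83.981]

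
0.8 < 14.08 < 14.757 True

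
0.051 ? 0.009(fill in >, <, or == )>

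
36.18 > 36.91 False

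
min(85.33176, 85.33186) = 85.33176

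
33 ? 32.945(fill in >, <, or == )>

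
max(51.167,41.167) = 51.167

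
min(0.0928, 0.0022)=0.0022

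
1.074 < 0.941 False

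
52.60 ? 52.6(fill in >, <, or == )==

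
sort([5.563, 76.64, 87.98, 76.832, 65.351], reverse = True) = [87.98, 76.832, 76.64, 65.351, 5.563]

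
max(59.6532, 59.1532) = 59.6532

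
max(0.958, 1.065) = 1.065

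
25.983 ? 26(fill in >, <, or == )<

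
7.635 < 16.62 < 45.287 True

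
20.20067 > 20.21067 False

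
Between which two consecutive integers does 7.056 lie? 7 and 8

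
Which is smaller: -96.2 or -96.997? -96.997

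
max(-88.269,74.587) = 74.587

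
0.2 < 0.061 False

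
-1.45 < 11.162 True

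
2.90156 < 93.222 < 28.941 False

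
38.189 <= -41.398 False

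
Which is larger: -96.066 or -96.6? -96.066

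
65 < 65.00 False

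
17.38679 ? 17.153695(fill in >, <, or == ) >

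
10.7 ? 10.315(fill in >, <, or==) >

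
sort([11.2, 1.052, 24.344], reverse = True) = [24.344, 11.2, 1.052]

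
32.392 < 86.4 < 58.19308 False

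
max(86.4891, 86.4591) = 86.4891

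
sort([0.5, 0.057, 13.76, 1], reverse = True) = [13.76, 1, 0.5, 0.057]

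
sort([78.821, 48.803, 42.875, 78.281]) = [42.875, 48.803, 78.281, 78.821]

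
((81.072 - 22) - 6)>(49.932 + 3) True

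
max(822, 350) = 822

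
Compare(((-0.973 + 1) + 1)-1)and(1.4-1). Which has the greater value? (1.4-1)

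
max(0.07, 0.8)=0.8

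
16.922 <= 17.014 True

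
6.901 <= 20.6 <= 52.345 True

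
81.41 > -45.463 True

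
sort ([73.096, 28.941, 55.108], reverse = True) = [73.096, 55.108, 28.941]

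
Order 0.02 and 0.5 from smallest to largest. 0.02, 0.5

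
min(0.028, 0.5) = 0.028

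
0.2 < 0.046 False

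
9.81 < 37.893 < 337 True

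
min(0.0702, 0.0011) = 0.0011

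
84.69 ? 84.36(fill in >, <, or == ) >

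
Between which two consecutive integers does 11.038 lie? 11 and 12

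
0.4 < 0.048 False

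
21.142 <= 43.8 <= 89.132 True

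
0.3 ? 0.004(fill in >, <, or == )>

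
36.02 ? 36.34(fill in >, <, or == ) <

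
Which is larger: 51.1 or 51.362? 51.362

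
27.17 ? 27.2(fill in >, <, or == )<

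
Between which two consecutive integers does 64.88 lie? 64 and 65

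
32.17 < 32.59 True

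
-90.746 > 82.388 False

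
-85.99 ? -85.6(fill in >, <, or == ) <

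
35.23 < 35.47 True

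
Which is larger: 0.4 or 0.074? 0.4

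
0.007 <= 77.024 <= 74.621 False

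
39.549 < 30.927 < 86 False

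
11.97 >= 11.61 True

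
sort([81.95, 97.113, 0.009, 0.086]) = [0.009, 0.086, 81.95, 97.113]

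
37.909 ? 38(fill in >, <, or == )<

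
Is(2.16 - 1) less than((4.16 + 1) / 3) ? Yes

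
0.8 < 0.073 False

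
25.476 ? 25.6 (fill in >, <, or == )<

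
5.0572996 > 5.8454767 False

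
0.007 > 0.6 False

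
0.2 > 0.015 True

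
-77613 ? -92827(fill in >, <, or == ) >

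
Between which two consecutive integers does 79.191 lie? 79 and 80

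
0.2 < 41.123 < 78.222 True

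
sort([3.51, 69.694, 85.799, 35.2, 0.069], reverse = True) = [85.799, 69.694, 35.2, 3.51, 0.069]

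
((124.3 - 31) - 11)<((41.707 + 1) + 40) True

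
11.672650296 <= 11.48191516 False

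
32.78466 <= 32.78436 False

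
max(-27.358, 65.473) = 65.473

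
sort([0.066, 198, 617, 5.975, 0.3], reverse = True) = [617, 198, 5.975, 0.3, 0.066]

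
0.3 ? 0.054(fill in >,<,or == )>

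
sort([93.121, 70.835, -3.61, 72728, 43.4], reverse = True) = [72728, 93.121, 70.835, 43.4, -3.61]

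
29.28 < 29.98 True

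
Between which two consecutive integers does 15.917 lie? 15 and 16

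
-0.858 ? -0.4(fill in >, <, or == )<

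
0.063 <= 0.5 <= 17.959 True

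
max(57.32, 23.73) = 57.32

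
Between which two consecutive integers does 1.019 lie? 1 and 2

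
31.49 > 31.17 True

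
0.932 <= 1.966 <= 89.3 True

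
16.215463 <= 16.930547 True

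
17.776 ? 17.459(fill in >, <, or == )>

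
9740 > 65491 False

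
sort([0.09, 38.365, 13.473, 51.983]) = [0.09, 13.473, 38.365, 51.983]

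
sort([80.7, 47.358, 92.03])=[47.358, 80.7, 92.03]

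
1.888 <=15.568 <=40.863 True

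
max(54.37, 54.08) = 54.37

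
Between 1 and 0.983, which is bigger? 1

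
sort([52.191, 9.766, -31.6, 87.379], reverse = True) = [87.379, 52.191, 9.766, -31.6]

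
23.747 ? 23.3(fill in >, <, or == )>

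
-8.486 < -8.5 False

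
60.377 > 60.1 True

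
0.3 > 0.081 True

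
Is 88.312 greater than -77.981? Yes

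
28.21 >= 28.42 False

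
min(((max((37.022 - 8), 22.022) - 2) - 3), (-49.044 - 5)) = -54.044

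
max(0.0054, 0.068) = 0.068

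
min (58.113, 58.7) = 58.113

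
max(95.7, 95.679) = 95.7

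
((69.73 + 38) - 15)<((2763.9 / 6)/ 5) False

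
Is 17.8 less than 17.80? No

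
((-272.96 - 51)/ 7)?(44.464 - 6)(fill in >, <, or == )<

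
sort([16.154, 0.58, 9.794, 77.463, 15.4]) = [0.58, 9.794, 15.4, 16.154, 77.463]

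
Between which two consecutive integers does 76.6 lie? 76 and 77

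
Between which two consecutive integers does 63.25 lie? 63 and 64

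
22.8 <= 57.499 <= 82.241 True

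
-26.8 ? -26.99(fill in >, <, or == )>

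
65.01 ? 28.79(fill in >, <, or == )>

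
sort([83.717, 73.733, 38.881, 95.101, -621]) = [-621, 38.881, 73.733, 83.717, 95.101]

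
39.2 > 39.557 False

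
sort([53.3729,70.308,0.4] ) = [0.4,53.3729,70.308]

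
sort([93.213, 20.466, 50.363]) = [20.466, 50.363, 93.213]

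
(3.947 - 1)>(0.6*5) False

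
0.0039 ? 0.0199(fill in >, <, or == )<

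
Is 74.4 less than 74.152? No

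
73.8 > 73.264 True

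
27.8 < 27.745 False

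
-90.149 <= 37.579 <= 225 True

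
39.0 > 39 False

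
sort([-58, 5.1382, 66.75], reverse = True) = [66.75, 5.1382, -58]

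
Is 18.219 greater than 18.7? No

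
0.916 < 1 True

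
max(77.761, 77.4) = 77.761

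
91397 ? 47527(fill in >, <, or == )>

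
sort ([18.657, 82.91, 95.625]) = [18.657, 82.91, 95.625]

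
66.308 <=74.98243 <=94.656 True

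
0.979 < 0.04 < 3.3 False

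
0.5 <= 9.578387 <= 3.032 False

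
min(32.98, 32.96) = 32.96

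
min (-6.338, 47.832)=-6.338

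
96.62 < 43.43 False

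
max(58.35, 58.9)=58.9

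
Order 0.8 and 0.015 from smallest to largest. 0.015, 0.8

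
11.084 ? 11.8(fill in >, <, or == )<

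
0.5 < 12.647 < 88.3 True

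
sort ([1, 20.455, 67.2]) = [1, 20.455, 67.2]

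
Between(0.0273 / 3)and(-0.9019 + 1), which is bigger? (-0.9019 + 1)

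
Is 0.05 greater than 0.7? No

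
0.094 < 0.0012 False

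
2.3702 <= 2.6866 True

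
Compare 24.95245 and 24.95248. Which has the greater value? 24.95248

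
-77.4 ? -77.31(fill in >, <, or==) <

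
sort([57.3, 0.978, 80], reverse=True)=[80, 57.3, 0.978]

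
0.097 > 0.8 False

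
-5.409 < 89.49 True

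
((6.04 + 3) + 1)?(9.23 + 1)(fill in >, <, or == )<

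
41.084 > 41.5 False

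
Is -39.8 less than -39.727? Yes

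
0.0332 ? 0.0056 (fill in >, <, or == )>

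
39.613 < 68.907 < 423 True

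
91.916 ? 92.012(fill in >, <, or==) <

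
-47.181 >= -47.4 True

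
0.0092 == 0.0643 False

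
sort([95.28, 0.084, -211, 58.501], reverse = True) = [95.28, 58.501, 0.084, -211]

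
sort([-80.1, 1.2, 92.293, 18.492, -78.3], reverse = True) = [92.293, 18.492, 1.2, -78.3, -80.1]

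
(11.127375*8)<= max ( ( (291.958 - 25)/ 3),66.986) False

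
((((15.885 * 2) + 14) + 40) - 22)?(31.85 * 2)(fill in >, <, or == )>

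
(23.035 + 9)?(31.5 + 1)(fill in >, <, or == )<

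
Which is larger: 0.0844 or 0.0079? 0.0844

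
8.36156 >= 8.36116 True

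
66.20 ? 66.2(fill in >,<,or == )==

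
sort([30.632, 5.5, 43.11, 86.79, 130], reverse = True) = [130, 86.79, 43.11, 30.632, 5.5]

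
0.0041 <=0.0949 True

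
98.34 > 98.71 False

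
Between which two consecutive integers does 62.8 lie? 62 and 63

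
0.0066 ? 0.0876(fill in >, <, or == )<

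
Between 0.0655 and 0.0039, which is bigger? 0.0655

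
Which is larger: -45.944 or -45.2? -45.2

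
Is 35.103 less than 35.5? Yes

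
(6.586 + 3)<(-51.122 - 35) False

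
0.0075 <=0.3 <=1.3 True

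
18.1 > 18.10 False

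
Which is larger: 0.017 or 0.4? 0.4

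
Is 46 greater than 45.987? Yes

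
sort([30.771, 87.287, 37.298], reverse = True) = [87.287, 37.298, 30.771]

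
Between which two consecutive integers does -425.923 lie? -426 and -425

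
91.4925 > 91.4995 False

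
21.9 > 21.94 False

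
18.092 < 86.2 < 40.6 False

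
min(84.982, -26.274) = -26.274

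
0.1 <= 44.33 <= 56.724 True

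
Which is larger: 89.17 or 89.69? 89.69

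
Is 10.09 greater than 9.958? Yes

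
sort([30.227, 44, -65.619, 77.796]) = [-65.619, 30.227, 44, 77.796]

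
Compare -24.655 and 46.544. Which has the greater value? 46.544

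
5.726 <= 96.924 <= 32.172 False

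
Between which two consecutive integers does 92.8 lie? 92 and 93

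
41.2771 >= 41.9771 False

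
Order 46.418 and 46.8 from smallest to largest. 46.418, 46.8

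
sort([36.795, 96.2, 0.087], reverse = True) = [96.2, 36.795, 0.087]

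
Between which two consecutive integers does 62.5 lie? 62 and 63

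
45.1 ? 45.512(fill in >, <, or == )<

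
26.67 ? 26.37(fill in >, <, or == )>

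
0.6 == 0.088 False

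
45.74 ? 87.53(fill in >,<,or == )<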